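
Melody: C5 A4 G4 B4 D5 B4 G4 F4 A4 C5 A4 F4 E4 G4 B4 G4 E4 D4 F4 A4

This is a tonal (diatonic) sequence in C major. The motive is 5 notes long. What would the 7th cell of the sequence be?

D4 B3 A3 C4 E4

With a 5-note motive the entries are C5, B4, A4, G4, each down a 2nd from the previous.
Extending down a 2nd: F4 → E4 → D4.
So cell 7 is D4 B3 A3 C4 E4.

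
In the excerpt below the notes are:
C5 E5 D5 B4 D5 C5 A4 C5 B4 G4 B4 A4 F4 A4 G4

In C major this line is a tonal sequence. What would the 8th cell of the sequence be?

C4 E4 D4

Taking 3-note groups, the heads are C5, B4, A4, G4, F4: the pattern moves down a 2nd.
Extending down a 2nd: E4 → D4 → C4.
So cell 8 is C4 E4 D4.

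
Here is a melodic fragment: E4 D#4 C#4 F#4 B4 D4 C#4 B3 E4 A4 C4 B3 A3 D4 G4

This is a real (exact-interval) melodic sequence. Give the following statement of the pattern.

The 5-note cells begin on E4, D4, C4 — each down a 2nd from the last.
So cell 4 is Bb3 A3 G3 C4 F4.

Bb3 A3 G3 C4 F4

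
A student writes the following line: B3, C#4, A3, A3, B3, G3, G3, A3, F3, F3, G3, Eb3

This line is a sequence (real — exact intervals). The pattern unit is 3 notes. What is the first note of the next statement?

Eb3

With a 3-note motive the entries are B3, A3, G3, F3, each down a 2nd from the previous.
The next head, down a 2nd from F3, is Eb3.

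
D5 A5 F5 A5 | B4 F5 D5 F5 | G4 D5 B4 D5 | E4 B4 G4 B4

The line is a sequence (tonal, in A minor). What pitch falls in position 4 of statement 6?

E4

Grouping in 4s, the 4th note of each cell is A5, F5, D5, B4.
Extending down a 3rd: G4 → E4.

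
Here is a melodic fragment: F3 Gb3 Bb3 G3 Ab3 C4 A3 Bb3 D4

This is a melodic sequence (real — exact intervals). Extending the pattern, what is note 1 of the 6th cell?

With 3-note cells, note 1 of each statement runs F3, G3, A3.
Each moves up a 2nd. Continuing: B3 → C#4 → D#4.

D#4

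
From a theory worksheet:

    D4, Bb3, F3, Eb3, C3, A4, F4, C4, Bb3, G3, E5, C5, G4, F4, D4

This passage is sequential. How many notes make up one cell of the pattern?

5

15 notes total. Splitting into 3 groups of 5:
D4 Bb3 F3 Eb3 C3 | A4 F4 C4 Bb3 G3 | E5 C5 G4 F4 D4
Each cell is the previous one up a 5th — so the unit is 5 notes.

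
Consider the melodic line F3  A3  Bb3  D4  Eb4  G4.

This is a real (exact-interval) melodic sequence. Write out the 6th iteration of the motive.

With a 2-note motive the entries are F3, Bb3, Eb4, each up a 4th from the previous.
Carrying on: Ab4 → Db5 → Gb5.
From Gb5 the exact shape gives Gb5 Bb5.

Gb5 Bb5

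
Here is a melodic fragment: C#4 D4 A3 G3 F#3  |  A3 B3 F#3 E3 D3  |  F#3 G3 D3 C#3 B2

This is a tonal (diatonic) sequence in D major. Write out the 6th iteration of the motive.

The 5-note cells begin on C#4, A3, F#3 — each down a 3rd from the last.
Extending down a 3rd: D3 → B2 → G2.
So cell 6 is G2 A2 E2 D2 C#2.

G2 A2 E2 D2 C#2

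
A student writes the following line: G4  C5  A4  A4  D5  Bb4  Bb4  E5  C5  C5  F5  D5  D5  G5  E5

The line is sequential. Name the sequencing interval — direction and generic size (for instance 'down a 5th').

up a 2nd

Taking 3-note groups, the heads are G4, A4, Bb4, C5, D5: the pattern moves up a 2nd.
From G4 to A4: up a 2nd.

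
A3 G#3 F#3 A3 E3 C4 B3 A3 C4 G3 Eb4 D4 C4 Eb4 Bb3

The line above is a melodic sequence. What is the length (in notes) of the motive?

5

Try groups of 5 (3 cells in 15 notes):
A3 G#3 F#3 A3 E3 | C4 B3 A3 C4 G3 | Eb4 D4 C4 Eb4 Bb3
Each cell is the previous one up a 3rd — so the unit is 5 notes.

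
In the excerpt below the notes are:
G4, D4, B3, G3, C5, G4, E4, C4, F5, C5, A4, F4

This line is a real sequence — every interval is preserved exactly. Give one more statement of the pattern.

With a 4-note motive the entries are G4, C5, F5, each up a 4th from the previous.
So cell 4 is Bb5 F5 D5 Bb4.

Bb5 F5 D5 Bb4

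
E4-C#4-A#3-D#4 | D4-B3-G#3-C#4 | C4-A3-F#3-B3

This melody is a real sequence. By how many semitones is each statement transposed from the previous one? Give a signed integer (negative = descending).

-2

Taking 4-note groups, the heads are E4, D4, C4: the pattern moves down a 2nd.
E4→D4 is 62 − 64 = -2 semitones.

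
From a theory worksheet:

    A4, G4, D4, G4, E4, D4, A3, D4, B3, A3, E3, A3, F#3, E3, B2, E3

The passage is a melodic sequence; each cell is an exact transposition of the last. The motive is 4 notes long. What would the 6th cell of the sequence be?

G#2 F#2 C#2 F#2

Unit = 4 notes; the statements start on A4, E4, B3, F#3, moving down a 4th each time.
Extending down a 4th: C#3 → G#2.
So cell 6 is G#2 F#2 C#2 F#2.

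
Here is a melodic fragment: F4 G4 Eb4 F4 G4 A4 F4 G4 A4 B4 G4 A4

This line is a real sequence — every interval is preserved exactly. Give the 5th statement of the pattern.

C#5 D#5 B4 C#5

With a 4-note motive the entries are F4, G4, A4, each up a 2nd from the previous.
Continuing the starts: B4 → C#5.
Statement 5 starts on C#5 and keeps the same exact contour: C#5 D#5 B4 C#5.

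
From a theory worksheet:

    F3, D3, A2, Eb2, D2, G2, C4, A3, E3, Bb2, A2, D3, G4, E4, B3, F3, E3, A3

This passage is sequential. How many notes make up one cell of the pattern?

Try groups of 6 (3 cells in 18 notes):
F3 D3 A2 Eb2 D2 G2 | C4 A3 E3 Bb2 A2 D3 | G4 E4 B3 F3 E3 A3
That's a consistent up a 5th shift per cell, and no other grouping gives one.

6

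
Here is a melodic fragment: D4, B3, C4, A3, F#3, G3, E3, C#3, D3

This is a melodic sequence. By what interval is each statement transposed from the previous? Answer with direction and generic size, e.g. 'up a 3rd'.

down a 4th

Unit = 3 notes; the statements start on D4, A3, E3, moving down a 4th each time.
D4 to A3 is down a 4th.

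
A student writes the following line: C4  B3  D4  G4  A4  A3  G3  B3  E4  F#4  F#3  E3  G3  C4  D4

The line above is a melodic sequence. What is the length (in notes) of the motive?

5

Try groups of 5 (3 cells in 15 notes):
C4 B3 D4 G4 A4 | A3 G3 B3 E4 F#4 | F#3 E3 G3 C4 D4
That's a consistent down a 3rd shift per cell, and no other grouping gives one.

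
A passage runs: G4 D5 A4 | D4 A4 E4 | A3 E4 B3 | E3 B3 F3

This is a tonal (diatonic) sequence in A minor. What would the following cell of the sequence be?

With a 3-note motive the entries are G4, D4, A3, E3, each down a 4th from the previous.
Statement 5 starts on B2 and keeps the same diatonic contour: B2 F3 C3.

B2 F3 C3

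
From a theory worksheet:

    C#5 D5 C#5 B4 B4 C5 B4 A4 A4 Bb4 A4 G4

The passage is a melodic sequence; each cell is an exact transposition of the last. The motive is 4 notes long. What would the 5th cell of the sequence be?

With a 4-note motive the entries are C#5, B4, A4, each down a 2nd from the previous.
Carrying on: G4 → F4.
So cell 5 is F4 Gb4 F4 Eb4.

F4 Gb4 F4 Eb4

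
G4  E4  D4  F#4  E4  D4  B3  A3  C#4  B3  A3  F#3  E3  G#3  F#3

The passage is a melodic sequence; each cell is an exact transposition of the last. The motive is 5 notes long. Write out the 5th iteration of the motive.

B2 G#2 F#2 A#2 G#2

The 5-note cells begin on G4, D4, A3 — each down a 4th from the last.
Continuing the starts: E3 → B2.
So cell 5 is B2 G#2 F#2 A#2 G#2.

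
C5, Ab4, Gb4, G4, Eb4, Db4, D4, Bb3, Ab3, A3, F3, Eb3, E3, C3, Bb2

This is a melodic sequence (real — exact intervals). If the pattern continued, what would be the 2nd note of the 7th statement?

The unit is 3 notes. Position-2 pitches of the 5 shown cells: Ab4, Eb4, Bb3, F3, C3.
Carrying that down a 4th forward: G2 → D2.

D2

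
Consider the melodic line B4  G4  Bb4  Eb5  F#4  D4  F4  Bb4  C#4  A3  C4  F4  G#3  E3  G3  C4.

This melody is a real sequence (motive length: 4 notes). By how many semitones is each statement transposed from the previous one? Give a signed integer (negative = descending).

-5

The 4-note cells begin on B4, F#4, C#4, G#3 — each down a 4th from the last.
B4→F#4 is 66 − 71 = -5 semitones.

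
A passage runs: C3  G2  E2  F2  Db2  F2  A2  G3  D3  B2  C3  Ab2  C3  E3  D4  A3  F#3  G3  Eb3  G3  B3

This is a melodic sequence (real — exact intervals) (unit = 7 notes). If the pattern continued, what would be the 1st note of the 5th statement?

E5

Grouping in 7s, the 1st note of each cell is C3, G3, D4.
Each moves up a 5th. Continuing: A4 → E5.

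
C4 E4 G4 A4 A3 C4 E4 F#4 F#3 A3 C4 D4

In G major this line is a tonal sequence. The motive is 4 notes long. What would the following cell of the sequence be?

D3 F#3 A3 B3

Taking 4-note groups, the heads are C4, A3, F#3: the pattern moves down a 3rd.
So cell 4 is D3 F#3 A3 B3.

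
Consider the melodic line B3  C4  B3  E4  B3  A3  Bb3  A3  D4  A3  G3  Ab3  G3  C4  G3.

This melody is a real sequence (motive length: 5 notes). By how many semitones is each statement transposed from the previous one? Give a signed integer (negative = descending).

-2

Taking 5-note groups, the heads are B3, A3, G3: the pattern moves down a 2nd.
B3 to A3 spans -2 semitones.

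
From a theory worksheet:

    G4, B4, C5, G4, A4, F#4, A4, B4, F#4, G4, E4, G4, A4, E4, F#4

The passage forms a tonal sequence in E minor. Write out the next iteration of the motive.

D4 F#4 G4 D4 E4

The 5-note cells begin on G4, F#4, E4 — each down a 2nd from the last.
Statement 4 starts on D4 and keeps the same diatonic contour: D4 F#4 G4 D4 E4.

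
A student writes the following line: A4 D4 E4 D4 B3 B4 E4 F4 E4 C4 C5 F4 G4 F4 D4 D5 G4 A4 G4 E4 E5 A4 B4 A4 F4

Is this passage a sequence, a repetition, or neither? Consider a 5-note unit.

Each 5-note cell is the previous one transposed up a 2nd.

sequence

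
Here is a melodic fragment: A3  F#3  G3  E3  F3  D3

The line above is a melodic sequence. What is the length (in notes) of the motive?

2

Try groups of 2 (3 cells in 6 notes):
A3 F#3 | G3 E3 | F3 D3
Every group is a transposition down a 2nd of the one before; no shorter unit works.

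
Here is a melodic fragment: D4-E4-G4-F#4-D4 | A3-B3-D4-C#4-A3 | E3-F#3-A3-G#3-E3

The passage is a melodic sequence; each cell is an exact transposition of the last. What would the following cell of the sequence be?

Taking 5-note groups, the heads are D4, A3, E3: the pattern moves down a 4th.
So cell 4 is B2 C#3 E3 D#3 B2.

B2 C#3 E3 D#3 B2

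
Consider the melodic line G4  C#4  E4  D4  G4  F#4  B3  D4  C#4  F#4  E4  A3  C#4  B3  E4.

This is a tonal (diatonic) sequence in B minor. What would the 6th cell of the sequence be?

B3 E3 G3 F#3 B3

With a 5-note motive the entries are G4, F#4, E4, each down a 2nd from the previous.
Extending down a 2nd: D4 → C#4 → B3.
So cell 6 is B3 E3 G3 F#3 B3.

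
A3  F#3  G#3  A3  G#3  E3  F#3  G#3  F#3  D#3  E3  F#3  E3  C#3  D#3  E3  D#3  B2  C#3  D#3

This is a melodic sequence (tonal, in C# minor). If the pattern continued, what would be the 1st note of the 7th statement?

B2

Grouping in 4s, the 1st note of each cell is A3, G#3, F#3, E3, D#3.
Extending down a 2nd: C#3 → B2.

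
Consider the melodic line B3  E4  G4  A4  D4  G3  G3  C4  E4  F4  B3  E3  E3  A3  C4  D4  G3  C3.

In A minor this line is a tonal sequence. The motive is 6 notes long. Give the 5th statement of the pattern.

With a 6-note motive the entries are B3, G3, E3, each down a 3rd from the previous.
Extending down a 3rd: C3 → A2.
Statement 5 starts on A2 and keeps the same diatonic contour: A2 D3 F3 G3 C3 F2.

A2 D3 F3 G3 C3 F2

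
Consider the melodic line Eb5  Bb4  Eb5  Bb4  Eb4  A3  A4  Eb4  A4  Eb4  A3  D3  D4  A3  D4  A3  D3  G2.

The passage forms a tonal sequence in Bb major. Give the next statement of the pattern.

Unit = 6 notes; the statements start on Eb5, A4, D4, moving down a 5th each time.
So cell 4 is G3 D3 G3 D3 G2 C2.

G3 D3 G3 D3 G2 C2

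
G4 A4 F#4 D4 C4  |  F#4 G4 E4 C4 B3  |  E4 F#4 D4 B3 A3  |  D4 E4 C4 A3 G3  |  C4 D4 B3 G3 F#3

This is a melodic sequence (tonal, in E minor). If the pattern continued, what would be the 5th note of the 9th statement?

With 5-note cells, note 5 of each statement runs C4, B3, A3, G3, F#3.
Each moves down a 2nd. Continuing: E3 → D3 → C3 → B2.

B2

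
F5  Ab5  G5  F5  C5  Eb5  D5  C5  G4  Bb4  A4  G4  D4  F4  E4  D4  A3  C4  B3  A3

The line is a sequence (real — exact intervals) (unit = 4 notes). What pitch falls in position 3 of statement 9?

With 4-note cells, note 3 of each statement runs G5, D5, A4, E4, B3.
Extending down a 4th: F#3 → C#3 → G#2 → D#2.

D#2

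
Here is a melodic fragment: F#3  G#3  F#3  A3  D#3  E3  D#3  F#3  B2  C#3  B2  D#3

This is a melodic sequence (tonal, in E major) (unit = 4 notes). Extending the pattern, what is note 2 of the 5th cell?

With 4-note cells, note 2 of each statement runs G#3, E3, C#3.
Each moves down a 3rd. Continuing: A2 → F#2.

F#2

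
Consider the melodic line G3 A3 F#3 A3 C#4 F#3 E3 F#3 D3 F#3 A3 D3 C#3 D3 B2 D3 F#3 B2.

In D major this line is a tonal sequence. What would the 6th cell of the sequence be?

D2 E2 C#2 E2 G2 C#2

With a 6-note motive the entries are G3, E3, C#3, each down a 3rd from the previous.
Carrying on: A2 → F#2 → D2.
Statement 6 starts on D2 and keeps the same diatonic contour: D2 E2 C#2 E2 G2 C#2.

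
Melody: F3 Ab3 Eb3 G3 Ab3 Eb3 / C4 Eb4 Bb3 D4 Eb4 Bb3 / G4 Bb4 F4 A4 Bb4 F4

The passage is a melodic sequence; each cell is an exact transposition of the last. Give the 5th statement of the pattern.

A5 C6 G5 B5 C6 G5

Unit = 6 notes; the statements start on F3, C4, G4, moving up a 5th each time.
Extending up a 5th: D5 → A5.
Statement 5 starts on A5 and keeps the same exact contour: A5 C6 G5 B5 C6 G5.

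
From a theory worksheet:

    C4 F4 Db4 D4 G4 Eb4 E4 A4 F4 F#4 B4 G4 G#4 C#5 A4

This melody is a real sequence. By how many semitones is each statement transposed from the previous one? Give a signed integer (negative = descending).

2

With a 3-note motive the entries are C4, D4, E4, F#4, G#4, each up a 2nd from the previous.
C4→D4 is 62 − 60 = 2 semitones.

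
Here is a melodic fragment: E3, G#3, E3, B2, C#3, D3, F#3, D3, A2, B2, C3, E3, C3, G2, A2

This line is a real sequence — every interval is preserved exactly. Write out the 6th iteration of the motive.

Gb2 Bb2 Gb2 Db2 Eb2

Taking 5-note groups, the heads are E3, D3, C3: the pattern moves down a 2nd.
Continuing the starts: Bb2 → Ab2 → Gb2.
Statement 6 starts on Gb2 and keeps the same exact contour: Gb2 Bb2 Gb2 Db2 Eb2.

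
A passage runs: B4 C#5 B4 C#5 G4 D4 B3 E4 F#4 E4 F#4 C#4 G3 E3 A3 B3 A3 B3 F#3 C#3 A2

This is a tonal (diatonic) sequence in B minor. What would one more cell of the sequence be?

Unit = 7 notes; the statements start on B4, E4, A3, moving down a 5th each time.
Statement 4 starts on D3 and keeps the same diatonic contour: D3 E3 D3 E3 B2 F#2 D2.

D3 E3 D3 E3 B2 F#2 D2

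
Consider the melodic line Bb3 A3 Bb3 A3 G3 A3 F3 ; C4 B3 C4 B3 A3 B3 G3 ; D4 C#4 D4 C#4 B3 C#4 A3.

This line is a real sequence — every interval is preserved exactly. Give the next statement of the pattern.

Taking 7-note groups, the heads are Bb3, C4, D4: the pattern moves up a 2nd.
Statement 4 starts on E4 and keeps the same exact contour: E4 D#4 E4 D#4 C#4 D#4 B3.

E4 D#4 E4 D#4 C#4 D#4 B3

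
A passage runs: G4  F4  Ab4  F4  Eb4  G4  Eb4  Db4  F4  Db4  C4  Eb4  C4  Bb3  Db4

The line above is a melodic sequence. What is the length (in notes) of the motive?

3

Try groups of 3 (5 cells in 15 notes):
G4 F4 Ab4 | F4 Eb4 G4 | Eb4 Db4 F4 | Db4 C4 Eb4 | C4 Bb3 Db4
Every group is a transposition down a 2nd of the one before; no shorter unit works.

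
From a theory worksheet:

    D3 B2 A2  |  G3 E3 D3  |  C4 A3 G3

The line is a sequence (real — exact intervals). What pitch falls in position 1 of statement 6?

Eb5

The unit is 3 notes. Position-1 pitches of the 3 shown cells: D3, G3, C4.
Extending up a 4th: F4 → Bb4 → Eb5.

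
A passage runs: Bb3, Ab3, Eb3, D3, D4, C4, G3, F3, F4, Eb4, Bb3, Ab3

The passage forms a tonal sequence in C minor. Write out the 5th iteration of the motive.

Taking 4-note groups, the heads are Bb3, D4, F4: the pattern moves up a 3rd.
Continuing the starts: Ab4 → C5.
From C5 the diatonic shape gives C5 Bb4 F4 Eb4.

C5 Bb4 F4 Eb4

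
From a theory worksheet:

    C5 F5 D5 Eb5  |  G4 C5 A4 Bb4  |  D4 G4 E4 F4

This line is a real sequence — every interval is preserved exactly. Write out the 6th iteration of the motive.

Taking 4-note groups, the heads are C5, G4, D4: the pattern moves down a 4th.
Extending down a 4th: A3 → E3 → B2.
So cell 6 is B2 E3 C#3 D3.

B2 E3 C#3 D3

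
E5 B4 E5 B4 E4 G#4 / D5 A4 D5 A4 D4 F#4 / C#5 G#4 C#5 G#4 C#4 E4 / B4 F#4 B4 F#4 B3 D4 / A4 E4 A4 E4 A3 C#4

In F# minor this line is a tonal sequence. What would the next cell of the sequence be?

G#4 D4 G#4 D4 G#3 B3

With a 6-note motive the entries are E5, D5, C#5, B4, A4, each down a 2nd from the previous.
So cell 6 is G#4 D4 G#4 D4 G#3 B3.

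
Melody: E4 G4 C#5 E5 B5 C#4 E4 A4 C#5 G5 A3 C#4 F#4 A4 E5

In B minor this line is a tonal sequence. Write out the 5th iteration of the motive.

D3 F#3 B3 D4 A4

With a 5-note motive the entries are E4, C#4, A3, each down a 3rd from the previous.
Extending down a 3rd: F#3 → D3.
From D3 the diatonic shape gives D3 F#3 B3 D4 A4.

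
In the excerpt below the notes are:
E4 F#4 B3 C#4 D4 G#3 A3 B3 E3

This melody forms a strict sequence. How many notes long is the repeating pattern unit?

3

There are 9 notes; a 3-note unit gives 3 cells:
E4 F#4 B3 | C#4 D4 G#3 | A3 B3 E3
Every group is a transposition down a 3rd of the one before; no shorter unit works.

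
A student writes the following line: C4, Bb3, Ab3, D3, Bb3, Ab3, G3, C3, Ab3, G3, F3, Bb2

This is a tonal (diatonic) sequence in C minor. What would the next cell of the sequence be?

G3 F3 Eb3 Ab2

With a 4-note motive the entries are C4, Bb3, Ab3, each down a 2nd from the previous.
Statement 4 starts on G3 and keeps the same diatonic contour: G3 F3 Eb3 Ab2.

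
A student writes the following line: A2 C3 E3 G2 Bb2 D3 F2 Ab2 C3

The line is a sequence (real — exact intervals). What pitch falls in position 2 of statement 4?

Grouping in 3s, the 2nd note of each cell is C3, Bb2, Ab2.
One more down a 2nd gives Gb2.

Gb2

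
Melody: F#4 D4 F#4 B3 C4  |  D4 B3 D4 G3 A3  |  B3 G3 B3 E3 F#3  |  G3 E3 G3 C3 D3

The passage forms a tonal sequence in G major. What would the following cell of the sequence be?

The 5-note cells begin on F#4, D4, B3, G3 — each down a 3rd from the last.
From E3 the diatonic shape gives E3 C3 E3 A2 B2.

E3 C3 E3 A2 B2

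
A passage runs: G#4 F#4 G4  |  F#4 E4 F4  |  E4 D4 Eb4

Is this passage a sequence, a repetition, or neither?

sequence

Each 3-note cell is the previous one transposed down a 2nd.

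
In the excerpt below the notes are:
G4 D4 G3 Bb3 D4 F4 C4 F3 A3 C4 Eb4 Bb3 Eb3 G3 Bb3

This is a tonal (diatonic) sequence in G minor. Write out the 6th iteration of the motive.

The 5-note cells begin on G4, F4, Eb4 — each down a 2nd from the last.
Continuing the starts: D4 → C4 → Bb3.
From Bb3 the diatonic shape gives Bb3 F3 Bb2 D3 F3.

Bb3 F3 Bb2 D3 F3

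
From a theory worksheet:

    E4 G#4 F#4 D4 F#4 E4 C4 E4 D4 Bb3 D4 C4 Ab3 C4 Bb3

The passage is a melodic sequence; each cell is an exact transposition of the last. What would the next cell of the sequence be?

Gb3 Bb3 Ab3

With a 3-note motive the entries are E4, D4, C4, Bb3, Ab3, each down a 2nd from the previous.
From Gb3 the exact shape gives Gb3 Bb3 Ab3.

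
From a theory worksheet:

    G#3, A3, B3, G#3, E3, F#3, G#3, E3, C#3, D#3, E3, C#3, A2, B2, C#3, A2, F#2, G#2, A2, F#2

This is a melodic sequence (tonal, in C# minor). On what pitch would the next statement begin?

With a 4-note motive the entries are G#3, E3, C#3, A2, F#2, each down a 3rd from the previous.
One more step down a 3rd gives D#2.

D#2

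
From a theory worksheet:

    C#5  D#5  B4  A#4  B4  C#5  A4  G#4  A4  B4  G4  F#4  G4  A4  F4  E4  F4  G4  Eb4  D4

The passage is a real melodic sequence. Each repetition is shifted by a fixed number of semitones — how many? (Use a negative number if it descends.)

-2

Taking 4-note groups, the heads are C#5, B4, A4, G4, F4: the pattern moves down a 2nd.
C#5 to B4 spans -2 semitones.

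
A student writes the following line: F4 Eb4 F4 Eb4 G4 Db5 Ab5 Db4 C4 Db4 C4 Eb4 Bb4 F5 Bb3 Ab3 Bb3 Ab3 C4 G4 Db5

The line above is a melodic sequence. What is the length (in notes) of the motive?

7

There are 21 notes; a 7-note unit gives 3 cells:
F4 Eb4 F4 Eb4 G4 Db5 Ab5 | Db4 C4 Db4 C4 Eb4 Bb4 F5 | Bb3 Ab3 Bb3 Ab3 C4 G4 Db5
Every group is a transposition down a 3rd of the one before; no shorter unit works.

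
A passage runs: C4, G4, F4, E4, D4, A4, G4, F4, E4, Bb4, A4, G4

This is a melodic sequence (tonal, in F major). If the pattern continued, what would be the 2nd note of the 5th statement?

Grouping in 4s, the 2nd note of each cell is G4, A4, Bb4.
Each moves up a 2nd. Continuing: C5 → D5.

D5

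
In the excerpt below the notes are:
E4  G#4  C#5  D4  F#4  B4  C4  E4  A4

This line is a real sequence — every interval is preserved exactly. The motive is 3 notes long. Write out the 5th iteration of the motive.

With a 3-note motive the entries are E4, D4, C4, each down a 2nd from the previous.
Extending down a 2nd: Bb3 → Ab3.
From Ab3 the exact shape gives Ab3 C4 F4.

Ab3 C4 F4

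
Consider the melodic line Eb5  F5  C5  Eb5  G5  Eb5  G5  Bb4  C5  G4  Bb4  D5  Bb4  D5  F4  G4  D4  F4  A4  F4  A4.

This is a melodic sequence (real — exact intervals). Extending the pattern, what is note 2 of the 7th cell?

B2

The unit is 7 notes. Position-2 pitches of the 3 shown cells: F5, C5, G4.
Carrying that down a 4th forward: D4 → A3 → E3 → B2.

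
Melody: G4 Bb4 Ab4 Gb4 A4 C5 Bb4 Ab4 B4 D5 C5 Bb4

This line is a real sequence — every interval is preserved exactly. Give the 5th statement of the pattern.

D#5 F#5 E5 D5

The 4-note cells begin on G4, A4, B4 — each up a 2nd from the last.
Carrying on: C#5 → D#5.
So cell 5 is D#5 F#5 E5 D5.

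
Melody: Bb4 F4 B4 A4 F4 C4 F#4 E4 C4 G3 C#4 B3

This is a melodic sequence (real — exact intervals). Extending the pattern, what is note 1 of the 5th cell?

Grouping in 4s, the 1st note of each cell is Bb4, F4, C4.
Carrying that down a 4th forward: G3 → D3.

D3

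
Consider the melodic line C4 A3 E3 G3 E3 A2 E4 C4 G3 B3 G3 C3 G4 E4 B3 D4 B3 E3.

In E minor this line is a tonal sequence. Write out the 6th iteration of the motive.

Unit = 6 notes; the statements start on C4, E4, G4, moving up a 3rd each time.
Carrying on: B4 → D5 → F#5.
Statement 6 starts on F#5 and keeps the same diatonic contour: F#5 D5 A4 C5 A4 D4.

F#5 D5 A4 C5 A4 D4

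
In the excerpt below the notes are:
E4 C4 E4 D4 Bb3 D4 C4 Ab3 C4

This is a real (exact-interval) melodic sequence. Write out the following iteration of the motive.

The 3-note cells begin on E4, D4, C4 — each down a 2nd from the last.
Statement 4 starts on Bb3 and keeps the same exact contour: Bb3 Gb3 Bb3.

Bb3 Gb3 Bb3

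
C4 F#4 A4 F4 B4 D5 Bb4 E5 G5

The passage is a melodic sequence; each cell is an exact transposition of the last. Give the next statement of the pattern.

The 3-note cells begin on C4, F4, Bb4 — each up a 4th from the last.
From Eb5 the exact shape gives Eb5 A5 C6.

Eb5 A5 C6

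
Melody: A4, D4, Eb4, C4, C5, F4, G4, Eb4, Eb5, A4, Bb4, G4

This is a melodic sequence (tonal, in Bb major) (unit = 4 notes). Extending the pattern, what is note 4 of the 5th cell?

With 4-note cells, note 4 of each statement runs C4, Eb4, G4.
Carrying that up a 3rd forward: Bb4 → D5.

D5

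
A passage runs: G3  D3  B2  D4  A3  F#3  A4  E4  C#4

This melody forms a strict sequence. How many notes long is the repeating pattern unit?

3

There are 9 notes; a 3-note unit gives 3 cells:
G3 D3 B2 | D4 A3 F#3 | A4 E4 C#4
Every group is a transposition up a 5th of the one before; no shorter unit works.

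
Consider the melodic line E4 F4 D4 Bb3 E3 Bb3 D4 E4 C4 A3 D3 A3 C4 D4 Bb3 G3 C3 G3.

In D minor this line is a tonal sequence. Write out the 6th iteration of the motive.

G3 A3 F3 D3 G2 D3

Taking 6-note groups, the heads are E4, D4, C4: the pattern moves down a 2nd.
Continuing the starts: Bb3 → A3 → G3.
From G3 the diatonic shape gives G3 A3 F3 D3 G2 D3.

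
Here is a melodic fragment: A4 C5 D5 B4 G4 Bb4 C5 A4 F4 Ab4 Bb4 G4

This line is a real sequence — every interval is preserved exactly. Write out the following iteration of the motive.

Eb4 Gb4 Ab4 F4

Taking 4-note groups, the heads are A4, G4, F4: the pattern moves down a 2nd.
From Eb4 the exact shape gives Eb4 Gb4 Ab4 F4.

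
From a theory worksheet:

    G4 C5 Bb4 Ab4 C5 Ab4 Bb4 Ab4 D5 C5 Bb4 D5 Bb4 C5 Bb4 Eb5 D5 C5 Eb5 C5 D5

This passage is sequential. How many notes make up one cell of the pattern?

7

21 notes total. Splitting into 3 groups of 7:
G4 C5 Bb4 Ab4 C5 Ab4 Bb4 | Ab4 D5 C5 Bb4 D5 Bb4 C5 | Bb4 Eb5 D5 C5 Eb5 C5 D5
Each cell is the previous one up a 2nd — so the unit is 7 notes.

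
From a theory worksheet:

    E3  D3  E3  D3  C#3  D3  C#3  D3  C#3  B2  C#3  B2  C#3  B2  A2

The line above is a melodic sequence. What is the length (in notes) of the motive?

5

Try groups of 5 (3 cells in 15 notes):
E3 D3 E3 D3 C#3 | D3 C#3 D3 C#3 B2 | C#3 B2 C#3 B2 A2
That's a consistent down a 2nd shift per cell, and no other grouping gives one.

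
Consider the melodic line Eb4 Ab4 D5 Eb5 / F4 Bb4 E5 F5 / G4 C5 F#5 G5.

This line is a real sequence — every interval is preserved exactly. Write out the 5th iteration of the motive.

With a 4-note motive the entries are Eb4, F4, G4, each up a 2nd from the previous.
Extending up a 2nd: A4 → B4.
So cell 5 is B4 E5 A#5 B5.

B4 E5 A#5 B5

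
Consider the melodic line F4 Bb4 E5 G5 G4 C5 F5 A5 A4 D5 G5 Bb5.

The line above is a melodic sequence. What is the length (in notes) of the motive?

4

There are 12 notes; a 4-note unit gives 3 cells:
F4 Bb4 E5 G5 | G4 C5 F5 A5 | A4 D5 G5 Bb5
That's a consistent up a 2nd shift per cell, and no other grouping gives one.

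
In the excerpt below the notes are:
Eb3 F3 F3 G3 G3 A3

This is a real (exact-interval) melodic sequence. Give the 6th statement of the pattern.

The 2-note cells begin on Eb3, F3, G3 — each up a 2nd from the last.
Carrying on: A3 → B3 → C#4.
So cell 6 is C#4 D#4.

C#4 D#4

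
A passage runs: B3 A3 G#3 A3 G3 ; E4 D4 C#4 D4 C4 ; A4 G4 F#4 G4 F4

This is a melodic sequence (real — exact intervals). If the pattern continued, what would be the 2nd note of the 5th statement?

The unit is 5 notes. Position-2 pitches of the 3 shown cells: A3, D4, G4.
Each moves up a 4th. Continuing: C5 → F5.

F5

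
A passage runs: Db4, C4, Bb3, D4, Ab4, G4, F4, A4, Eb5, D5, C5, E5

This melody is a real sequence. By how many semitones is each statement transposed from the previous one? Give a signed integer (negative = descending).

7

Taking 4-note groups, the heads are Db4, Ab4, Eb5: the pattern moves up a 5th.
Db4→Ab4 is 68 − 61 = 7 semitones.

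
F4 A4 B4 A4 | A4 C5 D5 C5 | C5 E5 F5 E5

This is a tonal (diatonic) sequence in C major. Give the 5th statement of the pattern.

G5 B5 C6 B5

Unit = 4 notes; the statements start on F4, A4, C5, moving up a 3rd each time.
Continuing the starts: E5 → G5.
So cell 5 is G5 B5 C6 B5.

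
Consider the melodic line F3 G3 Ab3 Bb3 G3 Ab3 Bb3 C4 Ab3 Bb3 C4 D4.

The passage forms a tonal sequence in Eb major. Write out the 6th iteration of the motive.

With a 4-note motive the entries are F3, G3, Ab3, each up a 2nd from the previous.
Carrying on: Bb3 → C4 → D4.
So cell 6 is D4 Eb4 F4 G4.

D4 Eb4 F4 G4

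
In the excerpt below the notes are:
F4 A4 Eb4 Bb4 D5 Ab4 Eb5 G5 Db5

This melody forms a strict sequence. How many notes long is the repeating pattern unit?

Try groups of 3 (3 cells in 9 notes):
F4 A4 Eb4 | Bb4 D5 Ab4 | Eb5 G5 Db5
That's a consistent up a 4th shift per cell, and no other grouping gives one.

3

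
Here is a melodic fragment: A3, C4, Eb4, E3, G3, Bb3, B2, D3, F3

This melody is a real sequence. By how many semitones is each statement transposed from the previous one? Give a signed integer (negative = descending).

-5

Unit = 3 notes; the statements start on A3, E3, B2, moving down a 4th each time.
Counting half-steps from A3 to E3: -5.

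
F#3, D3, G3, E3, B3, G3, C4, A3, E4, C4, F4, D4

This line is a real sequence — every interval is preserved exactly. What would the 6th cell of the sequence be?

G5 Eb5 Ab5 F5

With a 4-note motive the entries are F#3, B3, E4, each up a 4th from the previous.
Carrying on: A4 → D5 → G5.
From G5 the exact shape gives G5 Eb5 Ab5 F5.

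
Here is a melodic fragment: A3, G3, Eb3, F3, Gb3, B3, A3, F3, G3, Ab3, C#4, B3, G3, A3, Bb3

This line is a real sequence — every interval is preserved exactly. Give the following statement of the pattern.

D#4 C#4 A3 B3 C4

Taking 5-note groups, the heads are A3, B3, C#4: the pattern moves up a 2nd.
So cell 4 is D#4 C#4 A3 B3 C4.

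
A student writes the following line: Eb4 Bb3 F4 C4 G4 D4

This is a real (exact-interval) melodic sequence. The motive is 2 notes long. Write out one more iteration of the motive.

Taking 2-note groups, the heads are Eb4, F4, G4: the pattern moves up a 2nd.
So cell 4 is A4 E4.

A4 E4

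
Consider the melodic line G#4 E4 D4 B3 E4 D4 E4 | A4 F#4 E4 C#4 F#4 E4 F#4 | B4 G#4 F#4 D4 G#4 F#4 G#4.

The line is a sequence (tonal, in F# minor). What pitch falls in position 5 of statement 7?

D5

With 7-note cells, note 5 of each statement runs E4, F#4, G#4.
Extending up a 2nd: A4 → B4 → C#5 → D5.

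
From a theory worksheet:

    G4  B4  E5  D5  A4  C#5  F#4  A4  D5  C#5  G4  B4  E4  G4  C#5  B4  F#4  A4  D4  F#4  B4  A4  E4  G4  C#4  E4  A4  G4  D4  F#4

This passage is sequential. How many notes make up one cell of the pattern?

Try groups of 6 (5 cells in 30 notes):
G4 B4 E5 D5 A4 C#5 | F#4 A4 D5 C#5 G4 B4 | E4 G4 C#5 B4 F#4 A4 | D4 F#4 B4 A4 E4 G4 | C#4 E4 A4 G4 D4 F#4
Every group is a transposition down a 2nd of the one before; no shorter unit works.

6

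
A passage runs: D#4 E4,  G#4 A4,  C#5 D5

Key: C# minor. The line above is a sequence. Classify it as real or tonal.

real

Each cell has the same semitone pattern (1,) — intervals are preserved exactly.
And D5 lies outside C# minor, so the sequence is real rather than tonal.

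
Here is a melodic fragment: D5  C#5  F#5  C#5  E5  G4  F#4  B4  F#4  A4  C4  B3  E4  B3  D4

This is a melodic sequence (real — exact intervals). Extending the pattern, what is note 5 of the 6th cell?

The unit is 5 notes. Position-5 pitches of the 3 shown cells: E5, A4, D4.
Each moves down a 5th. Continuing: G3 → C3 → F2.

F2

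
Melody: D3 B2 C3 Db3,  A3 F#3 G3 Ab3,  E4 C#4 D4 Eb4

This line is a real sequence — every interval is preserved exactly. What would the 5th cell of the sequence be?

Unit = 4 notes; the statements start on D3, A3, E4, moving up a 5th each time.
Carrying on: B4 → F#5.
Statement 5 starts on F#5 and keeps the same exact contour: F#5 D#5 E5 F5.

F#5 D#5 E5 F5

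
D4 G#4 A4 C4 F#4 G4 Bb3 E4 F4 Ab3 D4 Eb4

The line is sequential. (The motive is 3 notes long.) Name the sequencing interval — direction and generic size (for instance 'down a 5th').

Taking 3-note groups, the heads are D4, C4, Bb3, Ab3: the pattern moves down a 2nd.
D4 to C4 is down a 2nd.

down a 2nd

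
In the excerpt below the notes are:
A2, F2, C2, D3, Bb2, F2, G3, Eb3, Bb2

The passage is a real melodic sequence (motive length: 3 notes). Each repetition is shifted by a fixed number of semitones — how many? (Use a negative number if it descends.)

5

Taking 3-note groups, the heads are A2, D3, G3: the pattern moves up a 4th.
Counting half-steps from A2 to D3: 5.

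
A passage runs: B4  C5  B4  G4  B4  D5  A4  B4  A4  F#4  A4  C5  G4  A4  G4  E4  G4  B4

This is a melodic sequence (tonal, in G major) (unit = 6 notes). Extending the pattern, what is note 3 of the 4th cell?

F#4

Grouping in 6s, the 3rd note of each cell is B4, A4, G4.
From G4, down a 2nd gives F#4.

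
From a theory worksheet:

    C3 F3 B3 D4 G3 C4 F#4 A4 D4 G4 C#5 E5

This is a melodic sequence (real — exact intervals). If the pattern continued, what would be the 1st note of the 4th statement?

With 4-note cells, note 1 of each statement runs C3, G3, D4.
One more up a 5th gives A4.

A4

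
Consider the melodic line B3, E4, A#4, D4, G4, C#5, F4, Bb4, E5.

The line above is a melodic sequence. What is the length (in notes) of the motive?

3

Try groups of 3 (3 cells in 9 notes):
B3 E4 A#4 | D4 G4 C#5 | F4 Bb4 E5
Each cell is the previous one up a 3rd — so the unit is 3 notes.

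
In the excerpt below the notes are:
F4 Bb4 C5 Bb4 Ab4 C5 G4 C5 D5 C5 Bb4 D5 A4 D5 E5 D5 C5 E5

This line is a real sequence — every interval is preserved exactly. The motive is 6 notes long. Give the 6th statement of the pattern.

D#5 G#5 A#5 G#5 F#5 A#5

The 6-note cells begin on F4, G4, A4 — each up a 2nd from the last.
Continuing the starts: B4 → C#5 → D#5.
Statement 6 starts on D#5 and keeps the same exact contour: D#5 G#5 A#5 G#5 F#5 A#5.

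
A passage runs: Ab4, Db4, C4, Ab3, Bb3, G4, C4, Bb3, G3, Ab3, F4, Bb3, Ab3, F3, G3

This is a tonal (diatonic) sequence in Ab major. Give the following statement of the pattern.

Eb4 Ab3 G3 Eb3 F3

With a 5-note motive the entries are Ab4, G4, F4, each down a 2nd from the previous.
From Eb4 the diatonic shape gives Eb4 Ab3 G3 Eb3 F3.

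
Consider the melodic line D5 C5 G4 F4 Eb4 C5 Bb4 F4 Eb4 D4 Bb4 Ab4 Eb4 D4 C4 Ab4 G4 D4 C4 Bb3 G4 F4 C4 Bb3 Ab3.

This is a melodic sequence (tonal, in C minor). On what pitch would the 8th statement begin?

D4

Unit = 5 notes; the statements start on D5, C5, Bb4, Ab4, G4, moving down a 2nd each time.
Extending the heads down a 2nd: F4 → Eb4 → D4.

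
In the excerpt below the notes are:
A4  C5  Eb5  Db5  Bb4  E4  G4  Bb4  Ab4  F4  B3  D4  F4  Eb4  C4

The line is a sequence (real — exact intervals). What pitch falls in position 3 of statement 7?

The unit is 5 notes. Position-3 pitches of the 3 shown cells: Eb5, Bb4, F4.
Each moves down a 4th. Continuing: C4 → G3 → D3 → A2.

A2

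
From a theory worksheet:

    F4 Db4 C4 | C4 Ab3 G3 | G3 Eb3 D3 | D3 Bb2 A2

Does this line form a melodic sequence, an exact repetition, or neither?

sequence

Each 3-note cell is the previous one transposed down a 4th.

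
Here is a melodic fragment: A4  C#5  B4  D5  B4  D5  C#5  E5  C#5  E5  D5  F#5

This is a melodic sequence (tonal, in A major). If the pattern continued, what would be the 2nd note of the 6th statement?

A5

With 4-note cells, note 2 of each statement runs C#5, D5, E5.
Extending up a 2nd: F#5 → G#5 → A5.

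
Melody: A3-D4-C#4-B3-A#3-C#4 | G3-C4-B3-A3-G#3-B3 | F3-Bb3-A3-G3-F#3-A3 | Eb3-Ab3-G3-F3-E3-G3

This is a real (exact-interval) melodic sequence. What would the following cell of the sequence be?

Db3 Gb3 F3 Eb3 D3 F3

With a 6-note motive the entries are A3, G3, F3, Eb3, each down a 2nd from the previous.
From Db3 the exact shape gives Db3 Gb3 F3 Eb3 D3 F3.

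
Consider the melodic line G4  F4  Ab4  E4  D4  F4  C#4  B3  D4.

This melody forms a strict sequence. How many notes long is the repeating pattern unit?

There are 9 notes; a 3-note unit gives 3 cells:
G4 F4 Ab4 | E4 D4 F4 | C#4 B3 D4
Every group is a transposition down a 3rd of the one before; no shorter unit works.

3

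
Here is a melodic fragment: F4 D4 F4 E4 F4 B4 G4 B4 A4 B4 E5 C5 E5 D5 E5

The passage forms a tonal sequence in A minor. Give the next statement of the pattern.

The 5-note cells begin on F4, B4, E5 — each up a 4th from the last.
From A5 the diatonic shape gives A5 F5 A5 G5 A5.

A5 F5 A5 G5 A5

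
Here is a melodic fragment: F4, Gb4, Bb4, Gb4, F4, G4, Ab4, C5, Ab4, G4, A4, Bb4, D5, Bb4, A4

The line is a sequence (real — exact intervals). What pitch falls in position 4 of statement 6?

E5

Grouping in 5s, the 4th note of each cell is Gb4, Ab4, Bb4.
Carrying that up a 2nd forward: C5 → D5 → E5.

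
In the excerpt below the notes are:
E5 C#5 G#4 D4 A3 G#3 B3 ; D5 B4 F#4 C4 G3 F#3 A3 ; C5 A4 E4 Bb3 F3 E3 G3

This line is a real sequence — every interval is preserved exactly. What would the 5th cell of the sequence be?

Ab4 F4 C4 Gb3 Db3 C3 Eb3

The 7-note cells begin on E5, D5, C5 — each down a 2nd from the last.
Continuing the starts: Bb4 → Ab4.
So cell 5 is Ab4 F4 C4 Gb3 Db3 C3 Eb3.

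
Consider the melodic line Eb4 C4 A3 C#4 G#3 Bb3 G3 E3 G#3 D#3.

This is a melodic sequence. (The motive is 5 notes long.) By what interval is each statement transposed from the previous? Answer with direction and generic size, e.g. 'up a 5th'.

Unit = 5 notes; the statements start on Eb4, Bb3, moving down a 4th each time.
From Eb4 to Bb3: down a 4th.

down a 4th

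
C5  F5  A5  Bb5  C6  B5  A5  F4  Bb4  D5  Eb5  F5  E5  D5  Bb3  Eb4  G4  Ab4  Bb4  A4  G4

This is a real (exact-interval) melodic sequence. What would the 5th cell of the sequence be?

Taking 7-note groups, the heads are C5, F4, Bb3: the pattern moves down a 5th.
Extending down a 5th: Eb3 → Ab2.
Statement 5 starts on Ab2 and keeps the same exact contour: Ab2 Db3 F3 Gb3 Ab3 G3 F3.

Ab2 Db3 F3 Gb3 Ab3 G3 F3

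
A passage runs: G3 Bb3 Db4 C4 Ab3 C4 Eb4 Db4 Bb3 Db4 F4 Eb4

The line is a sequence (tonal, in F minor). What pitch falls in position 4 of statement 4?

The unit is 4 notes. Position-4 pitches of the 3 shown cells: C4, Db4, Eb4.
One more up a 2nd gives F4.

F4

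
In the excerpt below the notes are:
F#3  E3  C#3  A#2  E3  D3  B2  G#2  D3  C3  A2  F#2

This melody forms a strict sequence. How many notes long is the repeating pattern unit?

4

There are 12 notes; a 4-note unit gives 3 cells:
F#3 E3 C#3 A#2 | E3 D3 B2 G#2 | D3 C3 A2 F#2
That's a consistent down a 2nd shift per cell, and no other grouping gives one.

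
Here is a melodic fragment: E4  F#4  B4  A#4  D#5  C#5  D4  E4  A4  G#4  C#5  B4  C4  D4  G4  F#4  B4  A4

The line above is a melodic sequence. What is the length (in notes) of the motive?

There are 18 notes; a 6-note unit gives 3 cells:
E4 F#4 B4 A#4 D#5 C#5 | D4 E4 A4 G#4 C#5 B4 | C4 D4 G4 F#4 B4 A4
That's a consistent down a 2nd shift per cell, and no other grouping gives one.

6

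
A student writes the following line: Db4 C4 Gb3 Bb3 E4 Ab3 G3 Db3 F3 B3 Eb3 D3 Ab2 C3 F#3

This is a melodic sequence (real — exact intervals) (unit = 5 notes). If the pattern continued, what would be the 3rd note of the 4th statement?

Grouping in 5s, the 3rd note of each cell is Gb3, Db3, Ab2.
Each moves down a 4th; the next is Eb2.

Eb2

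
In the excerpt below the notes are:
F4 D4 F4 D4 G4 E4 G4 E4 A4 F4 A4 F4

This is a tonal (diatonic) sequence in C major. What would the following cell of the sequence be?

Taking 4-note groups, the heads are F4, G4, A4: the pattern moves up a 2nd.
So cell 4 is B4 G4 B4 G4.

B4 G4 B4 G4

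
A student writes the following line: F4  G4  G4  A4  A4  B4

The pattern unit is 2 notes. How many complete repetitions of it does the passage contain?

3

6 notes in groups of 2 gives 6/2 = 3 statements.
Starts: F4, G4, A4 — each up a 2nd.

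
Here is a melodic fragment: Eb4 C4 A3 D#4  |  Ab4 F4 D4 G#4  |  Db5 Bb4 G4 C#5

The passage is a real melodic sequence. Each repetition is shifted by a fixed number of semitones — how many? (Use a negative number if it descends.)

5

With a 4-note motive the entries are Eb4, Ab4, Db5, each up a 4th from the previous.
Counting half-steps from Eb4 to Ab4: 5.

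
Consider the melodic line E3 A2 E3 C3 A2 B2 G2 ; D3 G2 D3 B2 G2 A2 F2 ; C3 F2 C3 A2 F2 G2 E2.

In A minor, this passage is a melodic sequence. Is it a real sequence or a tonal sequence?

tonal

Every note is diatonic to A minor.
Cell 1 has -4 semitones from note 3 to 4, but cell 2 has -3 — the interval quality changes while the contour stays the same, which is the hallmark of a tonal sequence.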